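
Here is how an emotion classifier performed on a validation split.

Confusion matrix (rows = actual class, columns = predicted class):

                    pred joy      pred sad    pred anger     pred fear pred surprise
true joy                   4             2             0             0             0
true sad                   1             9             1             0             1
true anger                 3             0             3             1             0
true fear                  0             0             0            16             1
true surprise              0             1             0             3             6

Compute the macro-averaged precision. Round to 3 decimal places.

Per-class precision (TP/(TP+FP)):
  joy: TP=4, FP=1+3+0+0=4 → 4/8 = 0.5000
  sad: TP=9, FP=2+0+0+1=3 → 9/12 = 0.7500
  anger: TP=3, FP=0+1+0+0=1 → 3/4 = 0.7500
  fear: TP=16, FP=0+0+1+3=4 → 16/20 = 0.8000
  surprise: TP=6, FP=0+1+0+1=2 → 6/8 = 0.7500
Macro-precision = mean = (0.5000 + 0.7500 + 0.7500 + 0.8000 + 0.7500) / 5 = 0.710

0.710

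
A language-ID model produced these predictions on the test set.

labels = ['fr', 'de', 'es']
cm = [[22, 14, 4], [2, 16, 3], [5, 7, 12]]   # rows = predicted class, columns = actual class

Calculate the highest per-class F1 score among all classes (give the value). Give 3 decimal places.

Per-class F1 score (2·TP/(2·TP+FP+FN)):
  fr: TP=22, FP=14+4=18, FN=2+5=7 → 44/69 = 0.6377
  de: TP=16, FP=2+3=5, FN=14+7=21 → 32/58 = 0.5517
  es: TP=12, FP=5+7=12, FN=4+3=7 → 24/43 = 0.5581
Highest is class 'fr' with F1 score = 0.638.

0.638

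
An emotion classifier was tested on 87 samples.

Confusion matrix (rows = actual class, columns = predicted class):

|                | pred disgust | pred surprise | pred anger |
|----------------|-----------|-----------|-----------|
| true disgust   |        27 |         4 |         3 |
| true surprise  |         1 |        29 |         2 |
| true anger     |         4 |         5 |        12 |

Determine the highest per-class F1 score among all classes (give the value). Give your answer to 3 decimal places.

Per-class F1 score (2·TP/(2·TP+FP+FN)):
  disgust: TP=27, FP=1+4=5, FN=4+3=7 → 54/66 = 0.8182
  surprise: TP=29, FP=4+5=9, FN=1+2=3 → 58/70 = 0.8286
  anger: TP=12, FP=3+2=5, FN=4+5=9 → 24/38 = 0.6316
Highest is class 'surprise' with F1 score = 0.829.

0.829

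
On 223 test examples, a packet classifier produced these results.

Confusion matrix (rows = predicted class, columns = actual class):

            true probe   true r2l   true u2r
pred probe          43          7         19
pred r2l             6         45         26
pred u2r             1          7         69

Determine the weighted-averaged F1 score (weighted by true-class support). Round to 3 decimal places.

0.706

Per-class F1 score (2·TP/(2·TP+FP+FN)):
  probe: TP=43, FP=7+19=26, FN=6+1=7 → 86/119 = 0.7227
  r2l: TP=45, FP=6+26=32, FN=7+7=14 → 90/136 = 0.6618
  u2r: TP=69, FP=1+7=8, FN=19+26=45 → 138/191 = 0.7225
Weighted-F1 score = Σ (supportᵢ/N)·F1 scoreᵢ with N=223: (50/223)·0.7227 + (59/223)·0.6618 + (114/223)·0.7225 = 0.706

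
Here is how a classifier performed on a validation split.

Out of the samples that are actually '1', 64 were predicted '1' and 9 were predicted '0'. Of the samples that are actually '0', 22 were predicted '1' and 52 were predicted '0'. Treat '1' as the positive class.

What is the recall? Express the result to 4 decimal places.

Recall = TP/(TP+FN) = 64/(64+9) = 64/73 = 0.8767

0.8767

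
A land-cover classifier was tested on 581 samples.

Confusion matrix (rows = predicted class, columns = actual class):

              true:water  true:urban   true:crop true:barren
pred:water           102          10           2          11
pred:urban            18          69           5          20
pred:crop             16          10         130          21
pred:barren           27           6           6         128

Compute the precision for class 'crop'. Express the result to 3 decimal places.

0.734

Treat 'crop' as positive and all other classes as negative.
precision = TP/(TP+FP).
crop: TP=130, FP=16+10+21=47 → 130/177 = 0.7345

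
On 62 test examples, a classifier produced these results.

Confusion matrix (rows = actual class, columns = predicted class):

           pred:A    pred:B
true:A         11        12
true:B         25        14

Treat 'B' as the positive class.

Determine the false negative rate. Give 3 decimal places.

FNR = FN/(FN+TP) = 25/(25+14) = 0.641

0.641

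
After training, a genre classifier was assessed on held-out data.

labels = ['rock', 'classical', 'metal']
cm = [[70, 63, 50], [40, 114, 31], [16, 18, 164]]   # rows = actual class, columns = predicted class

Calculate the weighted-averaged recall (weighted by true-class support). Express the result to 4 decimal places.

Per-class recall (TP/(TP+FN)):
  rock: TP=70, FN=63+50=113 → 70/183 = 0.38251
  classical: TP=114, FN=40+31=71 → 114/185 = 0.61622
  metal: TP=164, FN=16+18=34 → 164/198 = 0.82828
Weighted-recall = Σ (supportᵢ/N)·recallᵢ with N=566: (183/566)·0.38251 + (185/566)·0.61622 + (198/566)·0.82828 = 0.6148

0.6148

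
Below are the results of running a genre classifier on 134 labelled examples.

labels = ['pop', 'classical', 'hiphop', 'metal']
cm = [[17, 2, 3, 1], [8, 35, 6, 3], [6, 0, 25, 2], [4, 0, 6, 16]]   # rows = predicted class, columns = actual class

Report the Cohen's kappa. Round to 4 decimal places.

Observed agreement pₒ = trace/N = 93/134 = 0.69403
Expected agreement pₑ = Σ (rowᵢ·colᵢ)/N² = (35·23 + 37·52 + 40·33 + 22·26)/134² = 0.25735
κ = (pₒ − pₑ)/(1 − pₑ) = (0.69403 − 0.25735)/(1 − 0.25735) = 0.5880

0.5880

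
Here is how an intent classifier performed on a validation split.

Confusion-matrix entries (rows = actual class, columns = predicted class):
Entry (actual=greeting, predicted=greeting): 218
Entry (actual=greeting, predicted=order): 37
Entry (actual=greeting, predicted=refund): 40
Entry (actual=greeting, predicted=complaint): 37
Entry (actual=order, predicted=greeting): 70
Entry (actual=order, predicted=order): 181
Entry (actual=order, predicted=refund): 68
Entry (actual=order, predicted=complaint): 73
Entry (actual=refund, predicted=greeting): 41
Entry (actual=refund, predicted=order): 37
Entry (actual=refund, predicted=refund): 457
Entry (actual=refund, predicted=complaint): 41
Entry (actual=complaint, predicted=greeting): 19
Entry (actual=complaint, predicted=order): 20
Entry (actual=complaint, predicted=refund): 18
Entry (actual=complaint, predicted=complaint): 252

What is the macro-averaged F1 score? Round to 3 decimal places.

Per-class F1 score (2·TP/(2·TP+FP+FN)):
  greeting: TP=218, FP=70+41+19=130, FN=37+40+37=114 → 436/680 = 0.6412
  order: TP=181, FP=37+37+20=94, FN=70+68+73=211 → 362/667 = 0.5427
  refund: TP=457, FP=40+68+18=126, FN=41+37+41=119 → 914/1159 = 0.7886
  complaint: TP=252, FP=37+73+41=151, FN=19+20+18=57 → 504/712 = 0.7079
Macro-F1 score = mean = (0.6412 + 0.5427 + 0.7886 + 0.7079) / 4 = 0.670

0.670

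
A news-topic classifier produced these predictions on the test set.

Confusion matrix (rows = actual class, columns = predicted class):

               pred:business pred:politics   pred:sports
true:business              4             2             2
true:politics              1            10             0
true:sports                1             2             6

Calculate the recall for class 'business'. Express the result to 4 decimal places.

One-vs-rest for 'business': TP = diagonal; FP = other classes predicted 'business'; FN = 'business' predicted as other.
recall = TP/(TP+FN).
business: TP=4, FN=2+2=4 → 4/8 = 0.50000

0.5000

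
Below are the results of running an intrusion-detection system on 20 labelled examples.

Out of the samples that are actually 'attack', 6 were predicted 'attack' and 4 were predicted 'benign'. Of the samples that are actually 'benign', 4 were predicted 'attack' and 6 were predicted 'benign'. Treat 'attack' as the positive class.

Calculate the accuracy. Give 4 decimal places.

0.6000

Accuracy = (TP+TN)/N = (6+6)/20 = 0.6000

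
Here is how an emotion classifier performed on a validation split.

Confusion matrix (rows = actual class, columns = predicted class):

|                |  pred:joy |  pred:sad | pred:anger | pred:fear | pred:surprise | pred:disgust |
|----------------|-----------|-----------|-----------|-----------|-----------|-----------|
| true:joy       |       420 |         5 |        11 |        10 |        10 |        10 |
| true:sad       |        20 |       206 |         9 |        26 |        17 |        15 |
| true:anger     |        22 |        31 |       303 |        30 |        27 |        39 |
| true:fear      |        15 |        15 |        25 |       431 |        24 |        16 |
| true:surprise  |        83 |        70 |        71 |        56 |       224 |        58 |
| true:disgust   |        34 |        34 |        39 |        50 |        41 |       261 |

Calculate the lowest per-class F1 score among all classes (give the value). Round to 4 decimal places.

Per-class F1 score (2·TP/(2·TP+FP+FN)):
  joy: TP=420, FP=20+22+15+83+34=174, FN=5+11+10+10+10=46 → 840/1060 = 0.79245
  sad: TP=206, FP=5+31+15+70+34=155, FN=20+9+26+17+15=87 → 412/654 = 0.62997
  anger: TP=303, FP=11+9+25+71+39=155, FN=22+31+30+27+39=149 → 606/910 = 0.66593
  fear: TP=431, FP=10+26+30+56+50=172, FN=15+15+25+24+16=95 → 862/1129 = 0.76351
  surprise: TP=224, FP=10+17+27+24+41=119, FN=83+70+71+56+58=338 → 448/905 = 0.49503
  disgust: TP=261, FP=10+15+39+16+58=138, FN=34+34+39+50+41=198 → 522/858 = 0.60839
Lowest is class 'surprise' with F1 score = 0.4950.

0.4950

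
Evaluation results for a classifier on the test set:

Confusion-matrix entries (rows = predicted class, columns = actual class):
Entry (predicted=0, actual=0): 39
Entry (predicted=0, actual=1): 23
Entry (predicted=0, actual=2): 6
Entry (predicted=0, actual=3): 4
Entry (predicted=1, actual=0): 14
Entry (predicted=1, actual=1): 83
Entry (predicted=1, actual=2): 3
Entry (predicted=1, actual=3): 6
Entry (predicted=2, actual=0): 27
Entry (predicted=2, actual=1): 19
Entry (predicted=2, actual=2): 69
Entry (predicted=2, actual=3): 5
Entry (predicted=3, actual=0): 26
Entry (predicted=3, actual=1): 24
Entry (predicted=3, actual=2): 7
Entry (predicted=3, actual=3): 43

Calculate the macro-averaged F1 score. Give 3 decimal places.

0.577

Per-class F1 score (2·TP/(2·TP+FP+FN)):
  0: TP=39, FP=23+6+4=33, FN=14+27+26=67 → 78/178 = 0.4382
  1: TP=83, FP=14+3+6=23, FN=23+19+24=66 → 166/255 = 0.6510
  2: TP=69, FP=27+19+5=51, FN=6+3+7=16 → 138/205 = 0.6732
  3: TP=43, FP=26+24+7=57, FN=4+6+5=15 → 86/158 = 0.5443
Macro-F1 score = mean = (0.4382 + 0.6510 + 0.6732 + 0.5443) / 4 = 0.577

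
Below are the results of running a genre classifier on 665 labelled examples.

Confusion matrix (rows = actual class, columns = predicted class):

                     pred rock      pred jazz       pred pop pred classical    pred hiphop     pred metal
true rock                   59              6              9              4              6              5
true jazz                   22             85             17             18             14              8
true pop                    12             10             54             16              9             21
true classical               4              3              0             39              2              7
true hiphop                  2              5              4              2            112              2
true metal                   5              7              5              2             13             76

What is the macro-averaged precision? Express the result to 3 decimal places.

Per-class precision (TP/(TP+FP)):
  rock: TP=59, FP=22+12+4+2+5=45 → 59/104 = 0.5673
  jazz: TP=85, FP=6+10+3+5+7=31 → 85/116 = 0.7328
  pop: TP=54, FP=9+17+0+4+5=35 → 54/89 = 0.6067
  classical: TP=39, FP=4+18+16+2+2=42 → 39/81 = 0.4815
  hiphop: TP=112, FP=6+14+9+2+13=44 → 112/156 = 0.7179
  metal: TP=76, FP=5+8+21+7+2=43 → 76/119 = 0.6387
Macro-precision = mean = (0.5673 + 0.7328 + 0.6067 + 0.4815 + 0.7179 + 0.6387) / 6 = 0.624

0.624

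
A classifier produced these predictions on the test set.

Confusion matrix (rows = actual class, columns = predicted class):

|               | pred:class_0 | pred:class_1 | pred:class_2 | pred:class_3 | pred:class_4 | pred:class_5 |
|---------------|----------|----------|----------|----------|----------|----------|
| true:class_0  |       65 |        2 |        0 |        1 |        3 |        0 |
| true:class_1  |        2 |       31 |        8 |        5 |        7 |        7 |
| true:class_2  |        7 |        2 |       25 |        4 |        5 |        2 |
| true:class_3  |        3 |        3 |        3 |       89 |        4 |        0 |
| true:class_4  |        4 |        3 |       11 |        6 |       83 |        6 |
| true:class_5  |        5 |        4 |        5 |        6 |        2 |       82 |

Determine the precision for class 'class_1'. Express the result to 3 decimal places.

0.689

Treat 'class_1' as positive and all other classes as negative.
precision = TP/(TP+FP).
class_1: TP=31, FP=2+2+3+3+4=14 → 31/45 = 0.6889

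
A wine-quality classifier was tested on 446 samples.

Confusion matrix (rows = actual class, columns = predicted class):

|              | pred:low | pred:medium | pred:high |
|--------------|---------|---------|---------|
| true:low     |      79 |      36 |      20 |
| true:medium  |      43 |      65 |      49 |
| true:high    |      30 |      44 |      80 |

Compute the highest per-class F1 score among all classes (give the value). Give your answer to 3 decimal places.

Per-class F1 score (2·TP/(2·TP+FP+FN)):
  low: TP=79, FP=43+30=73, FN=36+20=56 → 158/287 = 0.5505
  medium: TP=65, FP=36+44=80, FN=43+49=92 → 130/302 = 0.4305
  high: TP=80, FP=20+49=69, FN=30+44=74 → 160/303 = 0.5281
Highest is class 'low' with F1 score = 0.551.

0.551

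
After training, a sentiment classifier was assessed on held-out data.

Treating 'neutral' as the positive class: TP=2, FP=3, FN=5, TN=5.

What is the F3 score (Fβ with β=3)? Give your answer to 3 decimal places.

Fβ = (1+β²)·TP / ((1+β²)·TP + β²·FN + FP), with β²=9
= 10·2 / (10·2 + 9·5 + 3) = 0.294

0.294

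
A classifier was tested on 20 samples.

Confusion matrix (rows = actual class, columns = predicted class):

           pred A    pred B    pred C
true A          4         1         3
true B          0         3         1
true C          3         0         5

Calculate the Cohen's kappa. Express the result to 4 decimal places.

Observed agreement pₒ = trace/N = 12/20 = 0.60000
Expected agreement pₑ = Σ (rowᵢ·colᵢ)/N² = (8·7 + 4·4 + 8·9)/20² = 0.36000
κ = (pₒ − pₑ)/(1 − pₑ) = (0.60000 − 0.36000)/(1 − 0.36000) = 0.3750

0.3750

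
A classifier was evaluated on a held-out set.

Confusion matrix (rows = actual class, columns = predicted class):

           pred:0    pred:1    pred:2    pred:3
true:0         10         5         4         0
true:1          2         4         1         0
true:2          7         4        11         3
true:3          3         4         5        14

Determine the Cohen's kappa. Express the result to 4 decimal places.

0.3388

Observed agreement pₒ = trace/N = 39/77 = 0.50649
Expected agreement pₑ = Σ (rowᵢ·colᵢ)/N² = (19·22 + 7·17 + 25·21 + 26·17)/77² = 0.25367
κ = (pₒ − pₑ)/(1 − pₑ) = (0.50649 − 0.25367)/(1 − 0.25367) = 0.3388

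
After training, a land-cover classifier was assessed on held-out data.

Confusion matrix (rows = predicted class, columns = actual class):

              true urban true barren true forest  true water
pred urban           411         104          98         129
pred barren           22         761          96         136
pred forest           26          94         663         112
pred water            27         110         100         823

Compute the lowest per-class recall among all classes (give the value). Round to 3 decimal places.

0.686

Per-class recall (TP/(TP+FN)):
  urban: TP=411, FN=22+26+27=75 → 411/486 = 0.8457
  barren: TP=761, FN=104+94+110=308 → 761/1069 = 0.7119
  forest: TP=663, FN=98+96+100=294 → 663/957 = 0.6928
  water: TP=823, FN=129+136+112=377 → 823/1200 = 0.6858
Lowest is class 'water' with recall = 0.686.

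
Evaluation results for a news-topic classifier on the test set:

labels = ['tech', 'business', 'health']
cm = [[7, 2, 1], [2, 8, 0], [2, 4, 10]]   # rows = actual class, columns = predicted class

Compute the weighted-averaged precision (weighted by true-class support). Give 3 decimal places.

0.740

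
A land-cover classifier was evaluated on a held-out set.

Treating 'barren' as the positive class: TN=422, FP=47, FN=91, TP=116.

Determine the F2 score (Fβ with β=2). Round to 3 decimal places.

Fβ = (1+β²)·TP / ((1+β²)·TP + β²·FN + FP), with β²=4
= 5·116 / (5·116 + 4·91 + 47) = 0.585

0.585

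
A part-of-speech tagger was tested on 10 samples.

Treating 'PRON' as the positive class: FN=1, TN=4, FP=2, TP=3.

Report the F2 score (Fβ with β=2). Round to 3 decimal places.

0.714

Fβ = (1+β²)·TP / ((1+β²)·TP + β²·FN + FP), with β²=4
= 5·3 / (5·3 + 4·1 + 2) = 0.714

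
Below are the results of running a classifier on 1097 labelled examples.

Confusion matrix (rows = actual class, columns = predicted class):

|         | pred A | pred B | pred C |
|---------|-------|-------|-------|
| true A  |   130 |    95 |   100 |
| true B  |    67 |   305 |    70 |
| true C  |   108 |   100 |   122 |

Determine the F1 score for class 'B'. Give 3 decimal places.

0.648

One-vs-rest for 'B': TP = diagonal; FP = other classes predicted 'B'; FN = 'B' predicted as other.
F1 score = 2·TP/(2·TP+FP+FN).
B: TP=305, FP=95+100=195, FN=67+70=137 → 610/942 = 0.6476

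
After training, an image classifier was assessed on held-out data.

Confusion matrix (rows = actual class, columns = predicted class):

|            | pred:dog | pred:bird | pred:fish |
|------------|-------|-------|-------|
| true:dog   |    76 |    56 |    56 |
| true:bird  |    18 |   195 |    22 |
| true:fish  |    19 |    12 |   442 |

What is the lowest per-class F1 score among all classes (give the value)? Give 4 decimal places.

Per-class F1 score (2·TP/(2·TP+FP+FN)):
  dog: TP=76, FP=18+19=37, FN=56+56=112 → 152/301 = 0.50498
  bird: TP=195, FP=56+12=68, FN=18+22=40 → 390/498 = 0.78313
  fish: TP=442, FP=56+22=78, FN=19+12=31 → 884/993 = 0.89023
Lowest is class 'dog' with F1 score = 0.5050.

0.5050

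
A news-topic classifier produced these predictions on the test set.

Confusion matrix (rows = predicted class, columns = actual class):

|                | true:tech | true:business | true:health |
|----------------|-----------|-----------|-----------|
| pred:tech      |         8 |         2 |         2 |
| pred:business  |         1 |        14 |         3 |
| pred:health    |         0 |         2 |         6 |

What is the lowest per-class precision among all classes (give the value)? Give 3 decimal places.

0.667

Per-class precision (TP/(TP+FP)):
  tech: TP=8, FP=2+2=4 → 8/12 = 0.6667
  business: TP=14, FP=1+3=4 → 14/18 = 0.7778
  health: TP=6, FP=0+2=2 → 6/8 = 0.7500
Lowest is class 'tech' with precision = 0.667.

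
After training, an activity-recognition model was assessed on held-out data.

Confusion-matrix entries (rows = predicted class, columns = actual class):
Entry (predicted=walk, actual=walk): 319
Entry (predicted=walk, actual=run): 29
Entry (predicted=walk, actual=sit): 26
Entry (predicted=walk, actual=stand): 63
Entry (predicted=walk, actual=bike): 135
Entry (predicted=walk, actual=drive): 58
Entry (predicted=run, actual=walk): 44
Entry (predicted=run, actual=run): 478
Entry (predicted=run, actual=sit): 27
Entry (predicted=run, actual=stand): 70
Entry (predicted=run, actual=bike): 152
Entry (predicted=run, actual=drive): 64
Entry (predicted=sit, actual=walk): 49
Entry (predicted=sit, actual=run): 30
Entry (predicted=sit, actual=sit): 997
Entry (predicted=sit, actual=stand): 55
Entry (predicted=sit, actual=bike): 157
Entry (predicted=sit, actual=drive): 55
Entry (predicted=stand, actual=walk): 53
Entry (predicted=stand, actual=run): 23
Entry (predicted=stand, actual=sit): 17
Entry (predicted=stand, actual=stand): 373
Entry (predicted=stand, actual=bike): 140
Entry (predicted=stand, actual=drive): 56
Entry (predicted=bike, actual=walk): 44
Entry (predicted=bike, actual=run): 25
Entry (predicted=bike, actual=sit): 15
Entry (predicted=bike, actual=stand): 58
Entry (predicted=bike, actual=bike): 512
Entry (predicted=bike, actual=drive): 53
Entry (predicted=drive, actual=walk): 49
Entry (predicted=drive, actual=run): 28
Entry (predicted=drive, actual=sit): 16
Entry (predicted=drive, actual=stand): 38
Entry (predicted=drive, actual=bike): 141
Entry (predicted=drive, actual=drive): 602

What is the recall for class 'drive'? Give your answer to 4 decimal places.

0.6779

One-vs-rest for 'drive': TP = diagonal; FP = other classes predicted 'drive'; FN = 'drive' predicted as other.
recall = TP/(TP+FN).
drive: TP=602, FN=58+64+55+56+53=286 → 602/888 = 0.67793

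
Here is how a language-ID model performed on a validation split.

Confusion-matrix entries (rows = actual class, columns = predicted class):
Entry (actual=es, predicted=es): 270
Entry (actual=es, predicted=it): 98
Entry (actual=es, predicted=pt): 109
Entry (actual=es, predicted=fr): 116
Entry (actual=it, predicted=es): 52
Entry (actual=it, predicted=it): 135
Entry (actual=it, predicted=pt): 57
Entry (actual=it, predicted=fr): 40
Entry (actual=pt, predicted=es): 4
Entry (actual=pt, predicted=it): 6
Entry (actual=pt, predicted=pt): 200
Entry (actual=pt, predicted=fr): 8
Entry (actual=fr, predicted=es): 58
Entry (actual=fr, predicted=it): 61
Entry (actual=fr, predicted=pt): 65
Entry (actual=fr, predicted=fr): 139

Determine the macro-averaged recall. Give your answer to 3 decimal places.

Per-class recall (TP/(TP+FN)):
  es: TP=270, FN=98+109+116=323 → 270/593 = 0.4553
  it: TP=135, FN=52+57+40=149 → 135/284 = 0.4754
  pt: TP=200, FN=4+6+8=18 → 200/218 = 0.9174
  fr: TP=139, FN=58+61+65=184 → 139/323 = 0.4303
Macro-recall = mean = (0.4553 + 0.4754 + 0.9174 + 0.4303) / 4 = 0.570

0.570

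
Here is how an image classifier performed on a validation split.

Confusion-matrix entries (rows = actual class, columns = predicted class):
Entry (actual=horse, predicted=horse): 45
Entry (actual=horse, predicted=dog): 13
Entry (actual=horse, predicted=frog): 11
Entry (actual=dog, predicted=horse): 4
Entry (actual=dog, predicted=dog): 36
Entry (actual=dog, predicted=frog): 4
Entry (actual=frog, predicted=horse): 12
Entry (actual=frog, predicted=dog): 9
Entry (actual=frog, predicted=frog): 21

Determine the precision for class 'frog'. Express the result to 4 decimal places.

Treat 'frog' as positive and all other classes as negative.
precision = TP/(TP+FP).
frog: TP=21, FP=11+4=15 → 21/36 = 0.58333

0.5833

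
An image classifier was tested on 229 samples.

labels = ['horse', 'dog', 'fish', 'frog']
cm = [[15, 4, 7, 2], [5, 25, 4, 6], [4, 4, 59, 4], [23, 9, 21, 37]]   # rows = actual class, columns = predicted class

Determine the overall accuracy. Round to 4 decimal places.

0.5939

Accuracy = trace / total = (15+25+59+37=136) / 229 = 136/229 = 0.5939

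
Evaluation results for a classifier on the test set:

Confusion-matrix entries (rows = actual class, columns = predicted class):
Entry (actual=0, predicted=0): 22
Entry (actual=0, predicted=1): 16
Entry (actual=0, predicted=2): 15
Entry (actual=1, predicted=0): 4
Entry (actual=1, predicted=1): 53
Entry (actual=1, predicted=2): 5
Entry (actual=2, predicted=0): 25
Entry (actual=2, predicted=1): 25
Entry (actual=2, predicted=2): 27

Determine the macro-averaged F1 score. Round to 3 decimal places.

0.513

Per-class F1 score (2·TP/(2·TP+FP+FN)):
  0: TP=22, FP=4+25=29, FN=16+15=31 → 44/104 = 0.4231
  1: TP=53, FP=16+25=41, FN=4+5=9 → 106/156 = 0.6795
  2: TP=27, FP=15+5=20, FN=25+25=50 → 54/124 = 0.4355
Macro-F1 score = mean = (0.4231 + 0.6795 + 0.4355) / 3 = 0.513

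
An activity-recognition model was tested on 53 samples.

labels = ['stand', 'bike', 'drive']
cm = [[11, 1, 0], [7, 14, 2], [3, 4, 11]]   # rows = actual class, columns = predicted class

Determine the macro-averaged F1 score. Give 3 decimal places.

0.681

Per-class F1 score (2·TP/(2·TP+FP+FN)):
  stand: TP=11, FP=7+3=10, FN=1+0=1 → 22/33 = 0.6667
  bike: TP=14, FP=1+4=5, FN=7+2=9 → 28/42 = 0.6667
  drive: TP=11, FP=0+2=2, FN=3+4=7 → 22/31 = 0.7097
Macro-F1 score = mean = (0.6667 + 0.6667 + 0.7097) / 3 = 0.681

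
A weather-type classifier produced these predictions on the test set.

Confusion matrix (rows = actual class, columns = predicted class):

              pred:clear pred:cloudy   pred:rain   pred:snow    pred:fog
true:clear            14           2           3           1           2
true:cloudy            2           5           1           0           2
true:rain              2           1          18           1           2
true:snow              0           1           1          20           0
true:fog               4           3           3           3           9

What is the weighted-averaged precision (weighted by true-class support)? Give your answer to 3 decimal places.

Per-class precision (TP/(TP+FP)):
  clear: TP=14, FP=2+2+0+4=8 → 14/22 = 0.6364
  cloudy: TP=5, FP=2+1+1+3=7 → 5/12 = 0.4167
  rain: TP=18, FP=3+1+1+3=8 → 18/26 = 0.6923
  snow: TP=20, FP=1+0+1+3=5 → 20/25 = 0.8000
  fog: TP=9, FP=2+2+2+0=6 → 9/15 = 0.6000
Weighted-precision = Σ (supportᵢ/N)·precisionᵢ with N=100: (22/100)·0.6364 + (10/100)·0.4167 + (24/100)·0.6923 + (22/100)·0.8000 + (22/100)·0.6000 = 0.656

0.656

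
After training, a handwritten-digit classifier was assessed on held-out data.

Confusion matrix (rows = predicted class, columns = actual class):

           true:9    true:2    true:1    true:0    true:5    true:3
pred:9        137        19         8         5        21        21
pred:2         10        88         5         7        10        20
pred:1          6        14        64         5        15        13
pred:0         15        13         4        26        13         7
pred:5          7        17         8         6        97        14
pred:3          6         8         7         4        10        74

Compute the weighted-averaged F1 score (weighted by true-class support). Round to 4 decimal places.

0.6052

Per-class F1 score (2·TP/(2·TP+FP+FN)):
  9: TP=137, FP=19+8+5+21+21=74, FN=10+6+15+7+6=44 → 274/392 = 0.69898
  2: TP=88, FP=10+5+7+10+20=52, FN=19+14+13+17+8=71 → 176/299 = 0.58863
  1: TP=64, FP=6+14+5+15+13=53, FN=8+5+4+8+7=32 → 128/213 = 0.60094
  0: TP=26, FP=15+13+4+13+7=52, FN=5+7+5+6+4=27 → 52/131 = 0.39695
  5: TP=97, FP=7+17+8+6+14=52, FN=21+10+15+13+10=69 → 194/315 = 0.61587
  3: TP=74, FP=6+8+7+4+10=35, FN=21+20+13+7+14=75 → 148/258 = 0.57364
Weighted-F1 score = Σ (supportᵢ/N)·F1 scoreᵢ with N=804: (181/804)·0.69898 + (159/804)·0.58863 + (96/804)·0.60094 + (53/804)·0.39695 + (166/804)·0.61587 + (149/804)·0.57364 = 0.6052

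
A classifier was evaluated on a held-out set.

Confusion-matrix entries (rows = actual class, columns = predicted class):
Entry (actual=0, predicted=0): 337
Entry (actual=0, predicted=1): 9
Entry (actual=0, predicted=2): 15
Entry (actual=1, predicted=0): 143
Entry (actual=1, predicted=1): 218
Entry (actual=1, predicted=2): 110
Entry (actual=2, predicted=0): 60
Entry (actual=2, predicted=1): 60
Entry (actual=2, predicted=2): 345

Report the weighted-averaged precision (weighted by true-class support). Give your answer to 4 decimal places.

0.7127

Per-class precision (TP/(TP+FP)):
  0: TP=337, FP=143+60=203 → 337/540 = 0.62407
  1: TP=218, FP=9+60=69 → 218/287 = 0.75958
  2: TP=345, FP=15+110=125 → 345/470 = 0.73404
Weighted-precision = Σ (supportᵢ/N)·precisionᵢ with N=1297: (361/1297)·0.62407 + (471/1297)·0.75958 + (465/1297)·0.73404 = 0.7127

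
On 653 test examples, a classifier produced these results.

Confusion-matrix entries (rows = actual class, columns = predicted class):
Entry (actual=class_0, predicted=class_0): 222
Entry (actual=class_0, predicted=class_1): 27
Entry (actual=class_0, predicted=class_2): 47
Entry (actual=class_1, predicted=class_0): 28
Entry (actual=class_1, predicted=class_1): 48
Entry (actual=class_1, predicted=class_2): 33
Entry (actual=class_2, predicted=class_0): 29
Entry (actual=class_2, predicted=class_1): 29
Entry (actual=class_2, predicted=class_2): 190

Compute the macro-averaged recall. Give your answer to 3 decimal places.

0.652

Per-class recall (TP/(TP+FN)):
  class_0: TP=222, FN=27+47=74 → 222/296 = 0.7500
  class_1: TP=48, FN=28+33=61 → 48/109 = 0.4404
  class_2: TP=190, FN=29+29=58 → 190/248 = 0.7661
Macro-recall = mean = (0.7500 + 0.4404 + 0.7661) / 3 = 0.652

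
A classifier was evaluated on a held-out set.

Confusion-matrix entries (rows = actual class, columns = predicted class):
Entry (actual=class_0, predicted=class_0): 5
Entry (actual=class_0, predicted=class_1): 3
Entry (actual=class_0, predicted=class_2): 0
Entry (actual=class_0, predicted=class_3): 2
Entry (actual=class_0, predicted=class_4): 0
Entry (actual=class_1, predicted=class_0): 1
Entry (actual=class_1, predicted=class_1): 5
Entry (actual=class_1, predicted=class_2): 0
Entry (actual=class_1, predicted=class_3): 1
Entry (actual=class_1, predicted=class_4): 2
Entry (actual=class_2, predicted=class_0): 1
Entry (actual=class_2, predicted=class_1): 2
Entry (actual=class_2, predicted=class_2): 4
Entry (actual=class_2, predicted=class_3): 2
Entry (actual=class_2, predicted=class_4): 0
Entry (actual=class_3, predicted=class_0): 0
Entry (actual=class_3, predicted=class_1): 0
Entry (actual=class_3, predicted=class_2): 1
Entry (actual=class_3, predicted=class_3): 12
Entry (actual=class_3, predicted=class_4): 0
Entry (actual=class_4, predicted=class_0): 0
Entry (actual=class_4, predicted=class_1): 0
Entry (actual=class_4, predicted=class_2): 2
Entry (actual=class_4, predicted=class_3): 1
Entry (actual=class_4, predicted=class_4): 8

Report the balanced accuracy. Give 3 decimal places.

0.630

Balanced accuracy = mean of per-class recall.
  class_0: recall = 5/10 = 0.5000
  class_1: recall = 5/9 = 0.5556
  class_2: recall = 4/9 = 0.4444
  class_3: recall = 12/13 = 0.9231
  class_4: recall = 8/11 = 0.7273
Mean = (0.5000 + 0.5556 + 0.4444 + 0.9231 + 0.7273) / 5 = 0.630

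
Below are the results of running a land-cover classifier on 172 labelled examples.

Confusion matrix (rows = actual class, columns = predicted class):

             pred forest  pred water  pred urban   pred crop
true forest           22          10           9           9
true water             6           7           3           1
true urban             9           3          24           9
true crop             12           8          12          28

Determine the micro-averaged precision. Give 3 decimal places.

0.471

Micro-averaging pools counts across classes: ΣTP=81, ΣFP=91, ΣFN=91.
Micro-precision = TP/(TP+FP) on pooled counts = 0.471 (equals overall accuracy in single-label multiclass).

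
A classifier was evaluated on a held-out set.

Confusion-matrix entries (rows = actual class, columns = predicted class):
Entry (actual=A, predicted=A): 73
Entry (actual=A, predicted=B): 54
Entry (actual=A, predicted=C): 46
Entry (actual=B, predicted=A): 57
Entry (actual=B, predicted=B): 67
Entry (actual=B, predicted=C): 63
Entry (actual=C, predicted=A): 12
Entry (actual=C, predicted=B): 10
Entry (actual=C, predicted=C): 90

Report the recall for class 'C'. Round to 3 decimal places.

0.804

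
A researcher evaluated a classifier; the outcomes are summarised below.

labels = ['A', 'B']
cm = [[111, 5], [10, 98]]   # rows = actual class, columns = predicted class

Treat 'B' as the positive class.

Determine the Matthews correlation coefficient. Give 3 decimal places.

0.867

MCC = (TP·TN − FP·FN) / √((TP+FP)(TP+FN)(TN+FP)(TN+FN))
Numerator = 98·111 − 5·10 = 10828
Denominator = √(103·108·116·121) = √156136464 = 12495.4577
MCC = 10828 / 12495.4577 = 0.867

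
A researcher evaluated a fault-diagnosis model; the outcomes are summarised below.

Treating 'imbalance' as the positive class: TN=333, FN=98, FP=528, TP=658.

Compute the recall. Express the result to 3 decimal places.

0.870

Recall = TP/(TP+FN) = 658/(658+98) = 658/756 = 0.870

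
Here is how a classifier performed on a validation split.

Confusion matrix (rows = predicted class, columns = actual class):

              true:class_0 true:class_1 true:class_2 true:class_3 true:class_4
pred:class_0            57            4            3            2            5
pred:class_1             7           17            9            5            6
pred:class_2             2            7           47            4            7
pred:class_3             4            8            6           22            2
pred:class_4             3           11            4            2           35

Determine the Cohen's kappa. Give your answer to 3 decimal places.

Observed agreement pₒ = trace/N = 178/279 = 0.6380
Expected agreement pₑ = Σ (rowᵢ·colᵢ)/N² = (73·71 + 47·44 + 69·67 + 35·42 + 55·55)/279² = 0.2103
κ = (pₒ − pₑ)/(1 − pₑ) = (0.6380 − 0.2103)/(1 − 0.2103) = 0.542

0.542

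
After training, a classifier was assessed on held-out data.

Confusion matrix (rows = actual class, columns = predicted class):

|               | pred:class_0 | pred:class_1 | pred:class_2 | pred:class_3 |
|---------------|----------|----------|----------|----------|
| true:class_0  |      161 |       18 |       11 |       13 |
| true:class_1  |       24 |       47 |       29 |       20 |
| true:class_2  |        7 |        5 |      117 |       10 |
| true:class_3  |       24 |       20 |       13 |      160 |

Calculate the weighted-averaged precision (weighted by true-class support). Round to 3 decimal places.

Per-class precision (TP/(TP+FP)):
  class_0: TP=161, FP=24+7+24=55 → 161/216 = 0.7454
  class_1: TP=47, FP=18+5+20=43 → 47/90 = 0.5222
  class_2: TP=117, FP=11+29+13=53 → 117/170 = 0.6882
  class_3: TP=160, FP=13+20+10=43 → 160/203 = 0.7882
Weighted-precision = Σ (supportᵢ/N)·precisionᵢ with N=679: (203/679)·0.7454 + (120/679)·0.5222 + (139/679)·0.6882 + (217/679)·0.7882 = 0.708

0.708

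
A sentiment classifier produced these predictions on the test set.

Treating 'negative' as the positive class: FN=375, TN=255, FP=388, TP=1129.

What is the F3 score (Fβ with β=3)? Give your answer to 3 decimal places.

Fβ = (1+β²)·TP / ((1+β²)·TP + β²·FN + FP), with β²=9
= 10·1129 / (10·1129 + 9·375 + 388) = 0.750

0.750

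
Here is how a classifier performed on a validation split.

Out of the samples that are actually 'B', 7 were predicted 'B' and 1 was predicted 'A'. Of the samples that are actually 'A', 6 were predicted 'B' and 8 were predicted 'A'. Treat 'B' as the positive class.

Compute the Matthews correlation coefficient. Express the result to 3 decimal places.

0.437

MCC = (TP·TN − FP·FN) / √((TP+FP)(TP+FN)(TN+FP)(TN+FN))
Numerator = 7·8 − 6·1 = 50
Denominator = √(13·8·14·9) = √13104 = 114.4727
MCC = 50 / 114.4727 = 0.437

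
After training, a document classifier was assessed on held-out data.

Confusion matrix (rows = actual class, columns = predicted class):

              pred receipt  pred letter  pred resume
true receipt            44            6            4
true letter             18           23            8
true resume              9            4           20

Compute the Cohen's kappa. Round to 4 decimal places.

0.4442

Observed agreement pₒ = trace/N = 87/136 = 0.63971
Expected agreement pₑ = Σ (rowᵢ·colᵢ)/N² = (54·71 + 49·33 + 33·32)/136² = 0.35181
κ = (pₒ − pₑ)/(1 − pₑ) = (0.63971 − 0.35181)/(1 − 0.35181) = 0.4442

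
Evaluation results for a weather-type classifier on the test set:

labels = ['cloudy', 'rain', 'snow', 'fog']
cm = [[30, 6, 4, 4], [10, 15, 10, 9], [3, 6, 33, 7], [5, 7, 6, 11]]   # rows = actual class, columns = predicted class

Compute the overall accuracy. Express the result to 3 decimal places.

Accuracy = trace / total = (30+15+33+11=89) / 166 = 89/166 = 0.536

0.536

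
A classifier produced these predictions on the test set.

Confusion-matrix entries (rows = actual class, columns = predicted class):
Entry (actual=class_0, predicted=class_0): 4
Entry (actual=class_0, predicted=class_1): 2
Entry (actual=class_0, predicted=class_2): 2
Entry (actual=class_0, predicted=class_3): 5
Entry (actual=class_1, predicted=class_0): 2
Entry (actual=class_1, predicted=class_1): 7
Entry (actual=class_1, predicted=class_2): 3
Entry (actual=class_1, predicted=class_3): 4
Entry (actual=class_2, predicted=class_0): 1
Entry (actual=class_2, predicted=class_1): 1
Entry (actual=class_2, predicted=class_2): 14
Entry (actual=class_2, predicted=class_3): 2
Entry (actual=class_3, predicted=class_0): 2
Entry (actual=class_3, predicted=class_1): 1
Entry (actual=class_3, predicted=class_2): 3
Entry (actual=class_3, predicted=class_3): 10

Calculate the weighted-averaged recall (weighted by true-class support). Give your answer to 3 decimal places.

Per-class recall (TP/(TP+FN)):
  class_0: TP=4, FN=2+2+5=9 → 4/13 = 0.3077
  class_1: TP=7, FN=2+3+4=9 → 7/16 = 0.4375
  class_2: TP=14, FN=1+1+2=4 → 14/18 = 0.7778
  class_3: TP=10, FN=2+1+3=6 → 10/16 = 0.6250
Weighted-recall = Σ (supportᵢ/N)·recallᵢ with N=63: (13/63)·0.3077 + (16/63)·0.4375 + (18/63)·0.7778 + (16/63)·0.6250 = 0.556

0.556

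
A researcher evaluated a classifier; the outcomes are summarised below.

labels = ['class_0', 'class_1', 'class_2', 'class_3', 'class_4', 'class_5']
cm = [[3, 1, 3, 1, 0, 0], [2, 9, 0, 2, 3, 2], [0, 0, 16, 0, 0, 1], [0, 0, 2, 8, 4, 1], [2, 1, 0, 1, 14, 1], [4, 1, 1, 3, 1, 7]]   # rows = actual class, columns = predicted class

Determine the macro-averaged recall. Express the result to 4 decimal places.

0.5830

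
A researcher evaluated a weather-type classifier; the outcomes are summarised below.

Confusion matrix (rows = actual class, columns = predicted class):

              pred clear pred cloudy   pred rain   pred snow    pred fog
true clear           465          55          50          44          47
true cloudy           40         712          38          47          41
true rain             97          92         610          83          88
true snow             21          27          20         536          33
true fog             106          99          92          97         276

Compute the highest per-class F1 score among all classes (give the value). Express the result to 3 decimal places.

Per-class F1 score (2·TP/(2·TP+FP+FN)):
  clear: TP=465, FP=40+97+21+106=264, FN=55+50+44+47=196 → 930/1390 = 0.6691
  cloudy: TP=712, FP=55+92+27+99=273, FN=40+38+47+41=166 → 1424/1863 = 0.7644
  rain: TP=610, FP=50+38+20+92=200, FN=97+92+83+88=360 → 1220/1780 = 0.6854
  snow: TP=536, FP=44+47+83+97=271, FN=21+27+20+33=101 → 1072/1444 = 0.7424
  fog: TP=276, FP=47+41+88+33=209, FN=106+99+92+97=394 → 552/1155 = 0.4779
Highest is class 'cloudy' with F1 score = 0.764.

0.764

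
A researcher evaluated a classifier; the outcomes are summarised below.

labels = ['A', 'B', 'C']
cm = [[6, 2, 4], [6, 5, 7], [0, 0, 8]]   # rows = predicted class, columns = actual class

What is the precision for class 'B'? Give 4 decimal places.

0.2778

precision = TP/(TP+FP).
B: TP=5, FP=6+7=13 → 5/18 = 0.27778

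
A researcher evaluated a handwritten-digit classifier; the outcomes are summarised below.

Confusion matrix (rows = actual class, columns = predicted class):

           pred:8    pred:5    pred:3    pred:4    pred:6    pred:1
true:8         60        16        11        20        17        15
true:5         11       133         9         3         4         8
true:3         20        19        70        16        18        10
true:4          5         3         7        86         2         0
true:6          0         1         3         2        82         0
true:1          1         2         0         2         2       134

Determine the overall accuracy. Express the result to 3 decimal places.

0.713

Accuracy = trace / total = (60+133+70+86+82+134=565) / 792 = 565/792 = 0.713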